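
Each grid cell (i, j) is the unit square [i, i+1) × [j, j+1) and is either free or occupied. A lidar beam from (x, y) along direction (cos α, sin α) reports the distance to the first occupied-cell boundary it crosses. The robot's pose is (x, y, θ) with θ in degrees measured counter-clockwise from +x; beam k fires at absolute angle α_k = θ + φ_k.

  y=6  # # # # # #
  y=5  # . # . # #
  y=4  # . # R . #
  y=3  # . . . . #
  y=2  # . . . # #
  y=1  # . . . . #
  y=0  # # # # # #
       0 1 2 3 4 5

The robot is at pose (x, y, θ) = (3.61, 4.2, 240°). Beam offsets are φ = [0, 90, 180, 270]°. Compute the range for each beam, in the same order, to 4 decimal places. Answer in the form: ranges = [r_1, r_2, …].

ranges = [3.6950, 1.6050, 0.9238, 0.7044]

beam 1: φ=0°, α=240°
  dir = (cos 240°, sin 240°) = (-0.5000, -0.8660); from cell (3,4)
  next x-line at t=1.2200, next y-line at t=0.2309; Δt_x=2.0000, Δt_y=1.1547
    y: enter (3,3) at t=0.2309
    x: enter (2,3) at t=1.2200
    y: enter (2,2) at t=1.3856
    y: enter (2,1) at t=2.5403
    x: enter (1,1) at t=3.2200
    y: enter (1,0) at t=3.6950 ← occupied
  → r_1 = 3.6950
beam 2: φ=90°, α=330°
  dir = (cos 330°, sin 330°) = (0.8660, -0.5000); from cell (3,4)
  next x-line at t=0.4503, next y-line at t=0.4000; Δt_x=1.1547, Δt_y=2.0000
    y: enter (3,3) at t=0.4000
    x: enter (4,3) at t=0.4503
    x: enter (5,3) at t=1.6050 ← occupied
  → r_2 = 1.6050
beam 3: φ=180°, α=60°
  dir = (cos 60°, sin 60°) = (0.5000, 0.8660); from cell (3,4)
  next x-line at t=0.7800, next y-line at t=0.9238; Δt_x=2.0000, Δt_y=1.1547
    x: enter (4,4) at t=0.7800
    y: enter (4,5) at t=0.9238 ← occupied
  → r_3 = 0.9238
beam 4: φ=270°, α=150°
  dir = (cos 150°, sin 150°) = (-0.8660, 0.5000); from cell (3,4)
  next x-line at t=0.7044, next y-line at t=1.6000; Δt_x=1.1547, Δt_y=2.0000
    x: enter (2,4) at t=0.7044 ← occupied
  → r_4 = 0.7044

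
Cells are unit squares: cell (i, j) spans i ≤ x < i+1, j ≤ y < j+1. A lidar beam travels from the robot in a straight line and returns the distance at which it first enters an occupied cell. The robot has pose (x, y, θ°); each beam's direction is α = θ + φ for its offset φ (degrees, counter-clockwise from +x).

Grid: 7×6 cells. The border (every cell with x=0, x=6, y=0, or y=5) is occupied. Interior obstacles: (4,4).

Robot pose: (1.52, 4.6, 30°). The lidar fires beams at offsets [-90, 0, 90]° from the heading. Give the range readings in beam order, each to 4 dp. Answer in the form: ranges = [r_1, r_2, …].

beam 1: φ=-90°, α=300°
  d=(0.5000,-0.8660)  start (1,4)  tX=0.9600 tY=0.6928  stride 1/|dx|=2.0000 1/|dy|=1.1547
    cross y-line → (1,3), t=0.6928
    cross x-line → (2,3), t=0.9600
    cross y-line → (2,2), t=1.8475
    cross x-line → (3,2), t=2.9600
    cross y-line → (3,1), t=3.0022
    cross y-line → (3,0), t=4.1569 (wall)
  → r_1 = 4.1569
beam 2: φ=0°, α=30°
  d=(0.8660,0.5000)  start (1,4)  tX=0.5543 tY=0.8000  stride 1/|dx|=1.1547 1/|dy|=2.0000
    cross x-line → (2,4), t=0.5543
    cross y-line → (2,5), t=0.8000 (wall)
  → r_2 = 0.8000
beam 3: φ=90°, α=120°
  d=(-0.5000,0.8660)  start (1,4)  tX=1.0400 tY=0.4619  stride 1/|dx|=2.0000 1/|dy|=1.1547
    cross y-line → (1,5), t=0.4619 (wall)
  → r_3 = 0.4619

ranges = [4.1569, 0.8000, 0.4619]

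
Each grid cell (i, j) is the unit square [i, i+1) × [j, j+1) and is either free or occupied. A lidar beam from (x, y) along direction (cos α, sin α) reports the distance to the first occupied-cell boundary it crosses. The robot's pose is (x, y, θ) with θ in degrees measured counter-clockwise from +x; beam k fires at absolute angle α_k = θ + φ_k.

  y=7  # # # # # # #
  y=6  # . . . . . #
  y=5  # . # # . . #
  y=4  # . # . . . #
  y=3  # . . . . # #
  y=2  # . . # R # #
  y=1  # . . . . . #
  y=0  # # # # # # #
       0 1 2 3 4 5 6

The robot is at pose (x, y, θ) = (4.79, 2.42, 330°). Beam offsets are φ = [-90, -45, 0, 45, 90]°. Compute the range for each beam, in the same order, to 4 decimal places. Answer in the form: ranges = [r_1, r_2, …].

beam 1: φ=-90°, α=240°
  direction (-0.5000, -0.8660); cell (4,2); t to first gridline: x 1.5800, y 0.4850 (then +2.0000 / +1.1547)
    (4,1) via y @ 0.4850
    (3,1) via x @ 1.5800
    (3,0) via y @ 1.6397  # hit
  → r_1 = 1.6397
beam 2: φ=-45°, α=285°
  direction (0.2588, -0.9659); cell (4,2); t to first gridline: x 0.8114, y 0.4348 (then +3.8637 / +1.0353)
    (4,1) via y @ 0.4348
    (5,1) via x @ 0.8114
    (5,0) via y @ 1.4701  # hit
  → r_2 = 1.4701
beam 3: φ=0°, α=330°
  direction (0.8660, -0.5000); cell (4,2); t to first gridline: x 0.2425, y 0.8400 (then +1.1547 / +2.0000)
    (5,2) via x @ 0.2425  # hit
  → r_3 = 0.2425
beam 4: φ=45°, α=15°
  direction (0.9659, 0.2588); cell (4,2); t to first gridline: x 0.2174, y 2.2409 (then +1.0353 / +3.8637)
    (5,2) via x @ 0.2174  # hit
  → r_4 = 0.2174
beam 5: φ=90°, α=60°
  direction (0.5000, 0.8660); cell (4,2); t to first gridline: x 0.4200, y 0.6697 (then +2.0000 / +1.1547)
    (5,2) via x @ 0.4200  # hit
  → r_5 = 0.4200

ranges = [1.6397, 1.4701, 0.2425, 0.2174, 0.4200]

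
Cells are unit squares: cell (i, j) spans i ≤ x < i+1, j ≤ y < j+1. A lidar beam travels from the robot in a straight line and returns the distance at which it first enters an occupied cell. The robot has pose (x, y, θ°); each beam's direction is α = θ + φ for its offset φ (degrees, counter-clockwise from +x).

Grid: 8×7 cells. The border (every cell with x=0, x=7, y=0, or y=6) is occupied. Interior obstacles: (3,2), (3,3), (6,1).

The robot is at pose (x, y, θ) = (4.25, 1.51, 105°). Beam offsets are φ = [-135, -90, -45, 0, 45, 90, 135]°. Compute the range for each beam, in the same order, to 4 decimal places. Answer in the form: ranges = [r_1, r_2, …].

beam 1: φ=-135°, α=330°
  d=(0.8660,-0.5000)  start (4,1)  tX=0.8660 tY=1.0200  stride 1/|dx|=1.1547 1/|dy|=2.0000
    cross x-line → (5,1), t=0.8660
    cross y-line → (5,0), t=1.0200 (wall)
  → r_1 = 1.0200
beam 2: φ=-90°, α=15°
  d=(0.9659,0.2588)  start (4,1)  tX=0.7765 tY=1.8932  stride 1/|dx|=1.0353 1/|dy|=3.8637
    cross x-line → (5,1), t=0.7765
    cross x-line → (6,1), t=1.8117 (wall)
  → r_2 = 1.8117
beam 3: φ=-45°, α=60°
  d=(0.5000,0.8660)  start (4,1)  tX=1.5000 tY=0.5658  stride 1/|dx|=2.0000 1/|dy|=1.1547
    cross y-line → (4,2), t=0.5658
    cross x-line → (5,2), t=1.5000
    cross y-line → (5,3), t=1.7205
    cross y-line → (5,4), t=2.8752
    cross x-line → (6,4), t=3.5000
    cross y-line → (6,5), t=4.0299
    cross y-line → (6,6), t=5.1846 (wall)
  → r_3 = 5.1846
beam 4: φ=0°, α=105°
  d=(-0.2588,0.9659)  start (4,1)  tX=0.9659 tY=0.5073  stride 1/|dx|=3.8637 1/|dy|=1.0353
    cross y-line → (4,2), t=0.5073
    cross x-line → (3,2), t=0.9659 (wall)
  → r_4 = 0.9659
beam 5: φ=45°, α=150°
  d=(-0.8660,0.5000)  start (4,1)  tX=0.2887 tY=0.9800  stride 1/|dx|=1.1547 1/|dy|=2.0000
    cross x-line → (3,1), t=0.2887
    cross y-line → (3,2), t=0.9800 (wall)
  → r_5 = 0.9800
beam 6: φ=90°, α=195°
  d=(-0.9659,-0.2588)  start (4,1)  tX=0.2588 tY=1.9705  stride 1/|dx|=1.0353 1/|dy|=3.8637
    cross x-line → (3,1), t=0.2588
    cross x-line → (2,1), t=1.2941
    cross y-line → (2,0), t=1.9705 (wall)
  → r_6 = 1.9705
beam 7: φ=135°, α=240°
  d=(-0.5000,-0.8660)  start (4,1)  tX=0.5000 tY=0.5889  stride 1/|dx|=2.0000 1/|dy|=1.1547
    cross x-line → (3,1), t=0.5000
    cross y-line → (3,0), t=0.5889 (wall)
  → r_7 = 0.5889

ranges = [1.0200, 1.8117, 5.1846, 0.9659, 0.9800, 1.9705, 0.5889]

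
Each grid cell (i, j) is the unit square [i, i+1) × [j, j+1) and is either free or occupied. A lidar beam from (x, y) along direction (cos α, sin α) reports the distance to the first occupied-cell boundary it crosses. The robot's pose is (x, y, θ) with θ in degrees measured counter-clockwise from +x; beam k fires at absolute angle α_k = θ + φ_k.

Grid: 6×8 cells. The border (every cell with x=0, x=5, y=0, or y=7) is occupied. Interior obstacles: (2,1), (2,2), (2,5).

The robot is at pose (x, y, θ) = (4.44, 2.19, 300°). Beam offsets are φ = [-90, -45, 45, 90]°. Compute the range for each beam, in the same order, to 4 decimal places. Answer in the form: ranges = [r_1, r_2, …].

beam 1: φ=-90°, α=210°
  direction (-0.8660, -0.5000); cell (4,2); t to first gridline: x 0.5081, y 0.3800 (then +1.1547 / +2.0000)
    (4,1) via y @ 0.3800
    (3,1) via x @ 0.5081
    (2,1) via x @ 1.6628  # hit
  → r_1 = 1.6628
beam 2: φ=-45°, α=255°
  direction (-0.2588, -0.9659); cell (4,2); t to first gridline: x 1.7000, y 0.1967 (then +3.8637 / +1.0353)
    (4,1) via y @ 0.1967
    (4,0) via y @ 1.2320  # hit
  → r_2 = 1.2320
beam 3: φ=45°, α=345°
  direction (0.9659, -0.2588); cell (4,2); t to first gridline: x 0.5798, y 0.7341 (then +1.0353 / +3.8637)
    (5,2) via x @ 0.5798  # hit
  → r_3 = 0.5798
beam 4: φ=90°, α=30°
  direction (0.8660, 0.5000); cell (4,2); t to first gridline: x 0.6466, y 1.6200 (then +1.1547 / +2.0000)
    (5,2) via x @ 0.6466  # hit
  → r_4 = 0.6466

ranges = [1.6628, 1.2320, 0.5798, 0.6466]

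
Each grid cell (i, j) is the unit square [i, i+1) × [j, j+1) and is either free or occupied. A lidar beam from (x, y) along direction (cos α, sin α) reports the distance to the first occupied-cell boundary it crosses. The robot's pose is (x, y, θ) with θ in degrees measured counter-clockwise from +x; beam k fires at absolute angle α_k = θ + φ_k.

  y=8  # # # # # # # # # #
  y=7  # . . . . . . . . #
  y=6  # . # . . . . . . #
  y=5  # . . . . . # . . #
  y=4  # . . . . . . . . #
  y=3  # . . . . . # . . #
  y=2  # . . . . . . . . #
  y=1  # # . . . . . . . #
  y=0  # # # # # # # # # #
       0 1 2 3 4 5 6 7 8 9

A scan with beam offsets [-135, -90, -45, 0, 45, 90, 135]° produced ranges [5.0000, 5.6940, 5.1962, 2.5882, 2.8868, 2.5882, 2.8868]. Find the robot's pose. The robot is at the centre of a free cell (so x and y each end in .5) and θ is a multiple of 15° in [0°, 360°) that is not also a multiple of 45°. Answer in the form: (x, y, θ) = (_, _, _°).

(x, y, θ) = (3.5, 3.5, 105°)

Enumerate (i+0.5, j+0.5, θ) over the 52 free cells and 16 admissible headings. For each, cast all 7 beams and compare to the given ranges.
  (4.5, 4.5, 105°): beam 1 = 1.7321 ≠ 5.0000 ✗
  (6.5, 6.5, 75°): beam 1 = 0.5774 ≠ 5.0000 ✗
  (1.5, 6.5, 210°): beam 1 = 1.5529 ≠ 5.0000 ✗
  (3.5, 1.5, 15°): beam 1 = 0.5774 ≠ 5.0000 ✗
  …
  (3.5, 3.5, 105°): r_1=5.0000, r_2=5.6940, r_3=5.1962, r_4=2.5882, r_5=2.8868, r_6=2.5882, r_7=2.8868 — all match ✓
Unique over the lattice → pose = (3.5, 3.5, 105°).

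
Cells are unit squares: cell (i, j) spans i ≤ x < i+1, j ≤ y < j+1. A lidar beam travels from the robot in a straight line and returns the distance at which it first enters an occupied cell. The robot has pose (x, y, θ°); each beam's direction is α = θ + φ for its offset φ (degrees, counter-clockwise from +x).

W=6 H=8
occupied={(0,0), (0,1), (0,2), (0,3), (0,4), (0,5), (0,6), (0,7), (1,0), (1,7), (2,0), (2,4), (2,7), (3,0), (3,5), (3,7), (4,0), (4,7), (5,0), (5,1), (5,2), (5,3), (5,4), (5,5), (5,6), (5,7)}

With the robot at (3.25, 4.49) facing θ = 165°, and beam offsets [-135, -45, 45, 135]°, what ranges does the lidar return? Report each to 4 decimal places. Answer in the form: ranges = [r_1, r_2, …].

beam 1: φ=-135°, α=30°
  direction (0.8660, 0.5000); cell (3,4); t to first gridline: x 0.8660, y 1.0200 (then +1.1547 / +2.0000)
    (4,4) via x @ 0.8660
    (4,5) via y @ 1.0200
    (5,5) via x @ 2.0207  # hit
  → r_1 = 2.0207
beam 2: φ=-45°, α=120°
  direction (-0.5000, 0.8660); cell (3,4); t to first gridline: x 0.5000, y 0.5889 (then +2.0000 / +1.1547)
    (2,4) via x @ 0.5000  # hit
  → r_2 = 0.5000
beam 3: φ=45°, α=210°
  direction (-0.8660, -0.5000); cell (3,4); t to first gridline: x 0.2887, y 0.9800 (then +1.1547 / +2.0000)
    (2,4) via x @ 0.2887  # hit
  → r_3 = 0.2887
beam 4: φ=135°, α=300°
  direction (0.5000, -0.8660); cell (3,4); t to first gridline: x 1.5000, y 0.5658 (then +2.0000 / +1.1547)
    (3,3) via y @ 0.5658
    (4,3) via x @ 1.5000
    (4,2) via y @ 1.7205
    (4,1) via y @ 2.8752
    (5,1) via x @ 3.5000  # hit
  → r_4 = 3.5000

ranges = [2.0207, 0.5000, 0.2887, 3.5000]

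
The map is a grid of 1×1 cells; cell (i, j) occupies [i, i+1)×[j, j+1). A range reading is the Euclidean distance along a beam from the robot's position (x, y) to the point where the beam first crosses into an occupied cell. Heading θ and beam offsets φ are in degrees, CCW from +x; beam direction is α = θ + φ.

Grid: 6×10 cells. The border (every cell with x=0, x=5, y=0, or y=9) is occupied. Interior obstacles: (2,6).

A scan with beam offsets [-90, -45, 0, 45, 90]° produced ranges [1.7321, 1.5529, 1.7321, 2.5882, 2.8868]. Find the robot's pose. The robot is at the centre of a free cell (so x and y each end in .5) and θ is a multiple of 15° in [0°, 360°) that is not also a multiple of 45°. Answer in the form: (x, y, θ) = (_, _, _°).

Enumerate (i+0.5, j+0.5, θ) over the 31 free cells and 16 admissible headings. For each, cast all 5 beams and compare to the given ranges.
  (1.5, 5.5, 15°): beam 1 = 4.6587 ≠ 1.7321 ✗
  (4.5, 5.5, 150°): beam 1 = 1.0000 ≠ 1.7321 ✗
  (2.5, 3.5, 105°): beam 1 = 2.5882 ≠ 1.7321 ✗
  (1.5, 2.5, 210°): beam 1 = 1.0000 ≠ 1.7321 ✗
  …
  (2.5, 2.5, 300°): r_1=1.7321, r_2=1.5529, r_3=1.7321, r_4=2.5882, r_5=2.8868 — all match ✓
Only this pose fits every beam.

(x, y, θ) = (2.5, 2.5, 300°)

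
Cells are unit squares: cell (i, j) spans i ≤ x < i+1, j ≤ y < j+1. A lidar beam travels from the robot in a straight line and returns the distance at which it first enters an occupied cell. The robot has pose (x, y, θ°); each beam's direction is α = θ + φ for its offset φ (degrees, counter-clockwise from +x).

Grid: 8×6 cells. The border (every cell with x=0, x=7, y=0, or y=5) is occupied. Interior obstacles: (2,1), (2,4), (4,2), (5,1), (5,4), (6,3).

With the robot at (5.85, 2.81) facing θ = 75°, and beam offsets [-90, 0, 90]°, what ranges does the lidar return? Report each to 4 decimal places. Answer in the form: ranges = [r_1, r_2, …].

ranges = [1.1906, 0.5796, 5.0211]

beam 1: φ=-90°, α=345°
  cosα=0.9659 sinα=-0.2588 | (5,2) | tMaxX 0.1553 tMaxY 3.1296 | tΔX 1.0353 tΔY 3.8637
    t=0.1553 [x] (6,2)
    t=1.1906 [x] (7,2) — stop
  → r_1 = 1.1906
beam 2: φ=0°, α=75°
  cosα=0.2588 sinα=0.9659 | (5,2) | tMaxX 0.5796 tMaxY 0.1967 | tΔX 3.8637 tΔY 1.0353
    t=0.1967 [y] (5,3)
    t=0.5796 [x] (6,3) — stop
  → r_2 = 0.5796
beam 3: φ=90°, α=165°
  cosα=-0.9659 sinα=0.2588 | (5,2) | tMaxX 0.8800 tMaxY 0.7341 | tΔX 1.0353 tΔY 3.8637
    t=0.7341 [y] (5,3)
    t=0.8800 [x] (4,3)
    t=1.9153 [x] (3,3)
    t=2.9505 [x] (2,3)
    t=3.9858 [x] (1,3)
    t=4.5978 [y] (1,4)
    t=5.0211 [x] (0,4) — stop
  → r_3 = 5.0211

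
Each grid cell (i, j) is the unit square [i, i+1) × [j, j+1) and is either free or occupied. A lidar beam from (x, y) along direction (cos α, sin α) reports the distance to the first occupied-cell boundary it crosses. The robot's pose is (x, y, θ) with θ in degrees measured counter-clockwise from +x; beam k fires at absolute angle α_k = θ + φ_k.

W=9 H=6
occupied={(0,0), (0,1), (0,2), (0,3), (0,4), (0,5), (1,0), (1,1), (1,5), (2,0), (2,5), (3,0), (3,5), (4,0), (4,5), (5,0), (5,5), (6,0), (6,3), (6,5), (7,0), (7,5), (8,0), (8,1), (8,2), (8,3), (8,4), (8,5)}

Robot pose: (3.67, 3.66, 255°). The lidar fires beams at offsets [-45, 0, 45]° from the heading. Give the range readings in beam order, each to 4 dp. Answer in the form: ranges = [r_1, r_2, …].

ranges = [3.0831, 2.7538, 3.0715]

beam 1: φ=-45°, α=210°
  direction (-0.8660, -0.5000); cell (3,3); t to first gridline: x 0.7736, y 1.3200 (then +1.1547 / +2.0000)
    (2,3) via x @ 0.7736
    (2,2) via y @ 1.3200
    (1,2) via x @ 1.9283
    (0,2) via x @ 3.0831  # hit
  → r_1 = 3.0831
beam 2: φ=0°, α=255°
  direction (-0.2588, -0.9659); cell (3,3); t to first gridline: x 2.5887, y 0.6833 (then +3.8637 / +1.0353)
    (3,2) via y @ 0.6833
    (3,1) via y @ 1.7186
    (2,1) via x @ 2.5887
    (2,0) via y @ 2.7538  # hit
  → r_2 = 2.7538
beam 3: φ=45°, α=300°
  direction (0.5000, -0.8660); cell (3,3); t to first gridline: x 0.6600, y 0.7621 (then +2.0000 / +1.1547)
    (4,3) via x @ 0.6600
    (4,2) via y @ 0.7621
    (4,1) via y @ 1.9168
    (5,1) via x @ 2.6600
    (5,0) via y @ 3.0715  # hit
  → r_3 = 3.0715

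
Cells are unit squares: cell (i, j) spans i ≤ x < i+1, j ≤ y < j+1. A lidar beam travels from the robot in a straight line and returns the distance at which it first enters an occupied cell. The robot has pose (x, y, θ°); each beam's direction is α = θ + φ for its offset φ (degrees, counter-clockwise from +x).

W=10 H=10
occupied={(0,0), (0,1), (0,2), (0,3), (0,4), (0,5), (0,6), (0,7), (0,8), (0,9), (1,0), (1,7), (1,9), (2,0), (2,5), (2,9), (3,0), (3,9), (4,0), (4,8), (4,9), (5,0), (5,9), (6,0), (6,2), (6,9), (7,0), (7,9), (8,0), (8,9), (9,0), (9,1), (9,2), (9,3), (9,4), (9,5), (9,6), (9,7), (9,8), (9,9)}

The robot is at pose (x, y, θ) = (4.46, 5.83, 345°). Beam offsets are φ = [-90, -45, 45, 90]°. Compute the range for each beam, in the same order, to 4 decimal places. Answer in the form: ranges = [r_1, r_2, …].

beam 1: φ=-90°, α=255°
  direction (-0.2588, -0.9659); cell (4,5); t to first gridline: x 1.7773, y 0.8593 (then +3.8637 / +1.0353)
    (4,4) via y @ 0.8593
    (3,4) via x @ 1.7773
    (3,3) via y @ 1.8946
    (3,2) via y @ 2.9298
    (3,1) via y @ 3.9651
    (3,0) via y @ 5.0004  # hit
  → r_1 = 5.0004
beam 2: φ=-45°, α=300°
  direction (0.5000, -0.8660); cell (4,5); t to first gridline: x 1.0800, y 0.9584 (then +2.0000 / +1.1547)
    (4,4) via y @ 0.9584
    (5,4) via x @ 1.0800
    (5,3) via y @ 2.1131
    (6,3) via x @ 3.0800
    (6,2) via y @ 3.2678  # hit
  → r_2 = 3.2678
beam 3: φ=45°, α=30°
  direction (0.8660, 0.5000); cell (4,5); t to first gridline: x 0.6235, y 0.3400 (then +1.1547 / +2.0000)
    (4,6) via y @ 0.3400
    (5,6) via x @ 0.6235
    (6,6) via x @ 1.7782
    (6,7) via y @ 2.3400
    (7,7) via x @ 2.9329
    (8,7) via x @ 4.0876
    (8,8) via y @ 4.3400
    (9,8) via x @ 5.2423  # hit
  → r_3 = 5.2423
beam 4: φ=90°, α=75°
  direction (0.2588, 0.9659); cell (4,5); t to first gridline: x 2.0864, y 0.1760 (then +3.8637 / +1.0353)
    (4,6) via y @ 0.1760
    (4,7) via y @ 1.2113
    (5,7) via x @ 2.0864
    (5,8) via y @ 2.2465
    (5,9) via y @ 3.2818  # hit
  → r_4 = 3.2818

ranges = [5.0004, 3.2678, 5.2423, 3.2818]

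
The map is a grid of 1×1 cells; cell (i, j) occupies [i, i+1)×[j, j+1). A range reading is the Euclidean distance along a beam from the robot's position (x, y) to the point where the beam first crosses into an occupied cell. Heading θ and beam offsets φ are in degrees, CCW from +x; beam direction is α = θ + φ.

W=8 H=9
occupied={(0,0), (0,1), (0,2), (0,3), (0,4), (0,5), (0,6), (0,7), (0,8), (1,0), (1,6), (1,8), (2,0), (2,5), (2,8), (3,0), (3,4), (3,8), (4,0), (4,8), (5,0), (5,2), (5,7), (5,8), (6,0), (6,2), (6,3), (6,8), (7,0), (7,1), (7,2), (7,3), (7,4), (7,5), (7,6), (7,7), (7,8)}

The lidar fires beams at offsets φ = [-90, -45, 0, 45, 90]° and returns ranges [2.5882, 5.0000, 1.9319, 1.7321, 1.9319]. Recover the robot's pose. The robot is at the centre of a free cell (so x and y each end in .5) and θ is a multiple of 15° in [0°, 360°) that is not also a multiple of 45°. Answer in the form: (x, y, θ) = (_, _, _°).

The pose lattice has 35·16 = 560 candidates. Test each by forward raycasting.
  (2.5, 4.5, 75°): beam 1 = 0.5176 ≠ 2.5882 ✗
  (5.5, 1.5, 120°): beam 1 = 1.0000 ≠ 2.5882 ✗
  (1.5, 4.5, 210°): beam 1 = 1.0000 ≠ 2.5882 ✗
  (5.5, 6.5, 195°): beam 1 = 0.5176 ≠ 2.5882 ✗
  (5.5, 4.5, 285°): beam 1 = 1.5529 ≠ 2.5882 ✗
  …
  (1.5, 3.5, 15°): r_1=2.5882, r_2=5.0000, r_3=1.9319, r_4=1.7321, r_5=1.9319 — all match ✓
No second candidate reproduces the full scan.

(x, y, θ) = (1.5, 3.5, 15°)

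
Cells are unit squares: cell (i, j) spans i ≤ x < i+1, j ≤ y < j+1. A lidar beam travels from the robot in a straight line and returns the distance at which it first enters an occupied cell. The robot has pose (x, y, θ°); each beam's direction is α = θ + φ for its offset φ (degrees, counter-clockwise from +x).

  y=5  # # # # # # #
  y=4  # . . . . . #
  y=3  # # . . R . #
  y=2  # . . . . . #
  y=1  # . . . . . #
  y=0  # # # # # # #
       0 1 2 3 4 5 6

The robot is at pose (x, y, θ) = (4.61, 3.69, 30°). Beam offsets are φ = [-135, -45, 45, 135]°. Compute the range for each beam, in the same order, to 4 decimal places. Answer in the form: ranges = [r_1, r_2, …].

beam 1: φ=-135°, α=255°
  cosα=-0.2588 sinα=-0.9659 | (4,3) | tMaxX 2.3569 tMaxY 0.7143 | tΔX 3.8637 tΔY 1.0353
    t=0.7143 [y] (4,2)
    t=1.7496 [y] (4,1)
    t=2.3569 [x] (3,1)
    t=2.7849 [y] (3,0) — stop
  → r_1 = 2.7849
beam 2: φ=-45°, α=345°
  cosα=0.9659 sinα=-0.2588 | (4,3) | tMaxX 0.4038 tMaxY 2.6660 | tΔX 1.0353 tΔY 3.8637
    t=0.4038 [x] (5,3)
    t=1.4390 [x] (6,3) — stop
  → r_2 = 1.4390
beam 3: φ=45°, α=75°
  cosα=0.2588 sinα=0.9659 | (4,3) | tMaxX 1.5068 tMaxY 0.3209 | tΔX 3.8637 tΔY 1.0353
    t=0.3209 [y] (4,4)
    t=1.3562 [y] (4,5) — stop
  → r_3 = 1.3562
beam 4: φ=135°, α=165°
  cosα=-0.9659 sinα=0.2588 | (4,3) | tMaxX 0.6315 tMaxY 1.1977 | tΔX 1.0353 tΔY 3.8637
    t=0.6315 [x] (3,3)
    t=1.1977 [y] (3,4)
    t=1.6668 [x] (2,4)
    t=2.7021 [x] (1,4)
    t=3.7373 [x] (0,4) — stop
  → r_4 = 3.7373

ranges = [2.7849, 1.4390, 1.3562, 3.7373]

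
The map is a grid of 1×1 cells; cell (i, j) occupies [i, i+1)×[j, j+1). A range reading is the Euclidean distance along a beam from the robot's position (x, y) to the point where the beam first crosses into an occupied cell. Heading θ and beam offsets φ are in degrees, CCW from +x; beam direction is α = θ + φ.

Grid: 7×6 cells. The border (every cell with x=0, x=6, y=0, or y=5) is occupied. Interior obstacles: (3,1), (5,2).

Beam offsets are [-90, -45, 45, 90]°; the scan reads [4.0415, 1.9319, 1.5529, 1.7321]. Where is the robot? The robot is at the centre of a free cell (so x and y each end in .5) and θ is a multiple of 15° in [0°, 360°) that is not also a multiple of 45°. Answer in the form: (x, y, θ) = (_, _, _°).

(x, y, θ) = (4.5, 3.5, 300°)

The pose lattice has 18·16 = 288 candidates. Test each by forward raycasting.
  (2.5, 2.5, 285°): beam 1 = 1.5529 ≠ 4.0415 ✗
  (3.5, 2.5, 75°): beam 1 = 1.5529 ≠ 4.0415 ✗
  (2.5, 1.5, 75°): beam 1 = 0.5176 ≠ 4.0415 ✗
  …
  (4.5, 3.5, 300°): r_1=4.0415, r_2=1.9319, r_3=1.5529, r_4=1.7321 — all match ✓
No second candidate reproduces the full scan.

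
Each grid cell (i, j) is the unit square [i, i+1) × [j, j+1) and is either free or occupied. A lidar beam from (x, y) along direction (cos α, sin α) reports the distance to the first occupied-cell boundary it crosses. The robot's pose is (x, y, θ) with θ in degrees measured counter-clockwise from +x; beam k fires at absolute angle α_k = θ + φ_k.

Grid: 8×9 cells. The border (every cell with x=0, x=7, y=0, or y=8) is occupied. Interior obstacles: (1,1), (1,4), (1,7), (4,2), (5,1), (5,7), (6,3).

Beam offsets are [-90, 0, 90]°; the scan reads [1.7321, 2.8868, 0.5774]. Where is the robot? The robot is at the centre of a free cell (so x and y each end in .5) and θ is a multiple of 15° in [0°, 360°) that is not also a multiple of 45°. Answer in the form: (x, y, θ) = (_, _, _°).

(x, y, θ) = (2.5, 1.5, 120°)

Candidates: 35 free-cell centres × 16 headings = 560 poses. Raycast each; keep the one whose scan matches to 4 dp.
  (6.5, 4.5, 240°): beam 1 = 5.1962 ≠ 1.7321 ✗
  (5.5, 4.5, 15°): beam 1 = 3.6235 ≠ 1.7321 ✗
  (4.5, 4.5, 120°): beam 1 = 2.8868 ≠ 1.7321 ✗
  (6.5, 4.5, 105°): beam 1 = 0.5176 ≠ 1.7321 ✗
  (3.5, 4.5, 255°): beam 1 = 1.5529 ≠ 1.7321 ✗
  …
  (2.5, 1.5, 120°): r_1=1.7321, r_2=2.8868, r_3=0.5774 — all match ✓
No second candidate reproduces the full scan.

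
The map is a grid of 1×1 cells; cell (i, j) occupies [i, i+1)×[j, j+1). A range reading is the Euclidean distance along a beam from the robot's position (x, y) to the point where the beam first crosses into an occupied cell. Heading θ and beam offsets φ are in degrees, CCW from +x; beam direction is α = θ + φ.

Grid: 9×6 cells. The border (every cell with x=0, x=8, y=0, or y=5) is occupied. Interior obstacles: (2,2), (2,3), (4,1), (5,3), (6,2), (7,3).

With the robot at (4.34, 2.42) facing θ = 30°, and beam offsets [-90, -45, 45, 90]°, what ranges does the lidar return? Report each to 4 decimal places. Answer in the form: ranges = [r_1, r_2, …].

ranges = [0.4850, 3.7891, 2.6710, 2.9791]

beam 1: φ=-90°, α=300°
  direction (0.5000, -0.8660); cell (4,2); t to first gridline: x 1.3200, y 0.4850 (then +2.0000 / +1.1547)
    (4,1) via y @ 0.4850  # hit
  → r_1 = 0.4850
beam 2: φ=-45°, α=345°
  direction (0.9659, -0.2588); cell (4,2); t to first gridline: x 0.6833, y 1.6228 (then +1.0353 / +3.8637)
    (5,2) via x @ 0.6833
    (5,1) via y @ 1.6228
    (6,1) via x @ 1.7186
    (7,1) via x @ 2.7538
    (8,1) via x @ 3.7891  # hit
  → r_2 = 3.7891
beam 3: φ=45°, α=75°
  direction (0.2588, 0.9659); cell (4,2); t to first gridline: x 2.5500, y 0.6005 (then +3.8637 / +1.0353)
    (4,3) via y @ 0.6005
    (4,4) via y @ 1.6357
    (5,4) via x @ 2.5500
    (5,5) via y @ 2.6710  # hit
  → r_3 = 2.6710
beam 4: φ=90°, α=120°
  direction (-0.5000, 0.8660); cell (4,2); t to first gridline: x 0.6800, y 0.6697 (then +2.0000 / +1.1547)
    (4,3) via y @ 0.6697
    (3,3) via x @ 0.6800
    (3,4) via y @ 1.8244
    (2,4) via x @ 2.6800
    (2,5) via y @ 2.9791  # hit
  → r_4 = 2.9791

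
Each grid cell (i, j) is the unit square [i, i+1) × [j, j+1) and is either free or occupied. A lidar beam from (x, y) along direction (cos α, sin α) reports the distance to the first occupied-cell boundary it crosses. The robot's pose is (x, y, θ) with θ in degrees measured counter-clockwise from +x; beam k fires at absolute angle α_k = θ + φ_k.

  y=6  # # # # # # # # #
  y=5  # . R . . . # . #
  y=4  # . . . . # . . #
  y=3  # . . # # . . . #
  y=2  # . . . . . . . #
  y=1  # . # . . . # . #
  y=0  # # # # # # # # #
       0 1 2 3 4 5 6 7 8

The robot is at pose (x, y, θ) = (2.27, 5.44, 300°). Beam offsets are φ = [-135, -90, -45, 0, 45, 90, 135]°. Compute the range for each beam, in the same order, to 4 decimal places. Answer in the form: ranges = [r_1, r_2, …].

ranges = [1.3148, 1.4665, 4.5966, 1.6628, 2.8263, 1.1200, 0.5798]

beam 1: φ=-135°, α=165°
  direction (-0.9659, 0.2588); cell (2,5); t to first gridline: x 0.2795, y 2.1637 (then +1.0353 / +3.8637)
    (1,5) via x @ 0.2795
    (0,5) via x @ 1.3148  # hit
  → r_1 = 1.3148
beam 2: φ=-90°, α=210°
  direction (-0.8660, -0.5000); cell (2,5); t to first gridline: x 0.3118, y 0.8800 (then +1.1547 / +2.0000)
    (1,5) via x @ 0.3118
    (1,4) via y @ 0.8800
    (0,4) via x @ 1.4665  # hit
  → r_2 = 1.4665
beam 3: φ=-45°, α=255°
  direction (-0.2588, -0.9659); cell (2,5); t to first gridline: x 1.0432, y 0.4555 (then +3.8637 / +1.0353)
    (2,4) via y @ 0.4555
    (1,4) via x @ 1.0432
    (1,3) via y @ 1.4908
    (1,2) via y @ 2.5261
    (1,1) via y @ 3.5614
    (1,0) via y @ 4.5966  # hit
  → r_3 = 4.5966
beam 4: φ=0°, α=300°
  direction (0.5000, -0.8660); cell (2,5); t to first gridline: x 1.4600, y 0.5081 (then +2.0000 / +1.1547)
    (2,4) via y @ 0.5081
    (3,4) via x @ 1.4600
    (3,3) via y @ 1.6628  # hit
  → r_4 = 1.6628
beam 5: φ=45°, α=345°
  direction (0.9659, -0.2588); cell (2,5); t to first gridline: x 0.7558, y 1.7000 (then +1.0353 / +3.8637)
    (3,5) via x @ 0.7558
    (3,4) via y @ 1.7000
    (4,4) via x @ 1.7910
    (5,4) via x @ 2.8263  # hit
  → r_5 = 2.8263
beam 6: φ=90°, α=30°
  direction (0.8660, 0.5000); cell (2,5); t to first gridline: x 0.8429, y 1.1200 (then +1.1547 / +2.0000)
    (3,5) via x @ 0.8429
    (3,6) via y @ 1.1200  # hit
  → r_6 = 1.1200
beam 7: φ=135°, α=75°
  direction (0.2588, 0.9659); cell (2,5); t to first gridline: x 2.8205, y 0.5798 (then +3.8637 / +1.0353)
    (2,6) via y @ 0.5798  # hit
  → r_7 = 0.5798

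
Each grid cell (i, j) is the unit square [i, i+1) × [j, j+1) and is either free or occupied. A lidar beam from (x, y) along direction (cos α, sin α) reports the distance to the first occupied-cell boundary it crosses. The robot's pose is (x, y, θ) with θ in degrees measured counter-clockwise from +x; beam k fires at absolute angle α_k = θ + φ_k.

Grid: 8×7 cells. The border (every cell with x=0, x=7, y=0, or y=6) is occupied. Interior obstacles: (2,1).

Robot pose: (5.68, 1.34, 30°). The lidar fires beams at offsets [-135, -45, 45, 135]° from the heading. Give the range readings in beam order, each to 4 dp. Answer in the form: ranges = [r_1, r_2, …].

beam 1: φ=-135°, α=255°
  d=(-0.2588,-0.9659)  start (5,1)  tX=2.6273 tY=0.3520  stride 1/|dx|=3.8637 1/|dy|=1.0353
    cross y-line → (5,0), t=0.3520 (wall)
  → r_1 = 0.3520
beam 2: φ=-45°, α=345°
  d=(0.9659,-0.2588)  start (5,1)  tX=0.3313 tY=1.3137  stride 1/|dx|=1.0353 1/|dy|=3.8637
    cross x-line → (6,1), t=0.3313
    cross y-line → (6,0), t=1.3137 (wall)
  → r_2 = 1.3137
beam 3: φ=45°, α=75°
  d=(0.2588,0.9659)  start (5,1)  tX=1.2364 tY=0.6833  stride 1/|dx|=3.8637 1/|dy|=1.0353
    cross y-line → (5,2), t=0.6833
    cross x-line → (6,2), t=1.2364
    cross y-line → (6,3), t=1.7186
    cross y-line → (6,4), t=2.7538
    cross y-line → (6,5), t=3.7891
    cross y-line → (6,6), t=4.8244 (wall)
  → r_3 = 4.8244
beam 4: φ=135°, α=165°
  d=(-0.9659,0.2588)  start (5,1)  tX=0.7040 tY=2.5500  stride 1/|dx|=1.0353 1/|dy|=3.8637
    cross x-line → (4,1), t=0.7040
    cross x-line → (3,1), t=1.7393
    cross y-line → (3,2), t=2.5500
    cross x-line → (2,2), t=2.7745
    cross x-line → (1,2), t=3.8098
    cross x-line → (0,2), t=4.8451 (wall)
  → r_4 = 4.8451

ranges = [0.3520, 1.3137, 4.8244, 4.8451]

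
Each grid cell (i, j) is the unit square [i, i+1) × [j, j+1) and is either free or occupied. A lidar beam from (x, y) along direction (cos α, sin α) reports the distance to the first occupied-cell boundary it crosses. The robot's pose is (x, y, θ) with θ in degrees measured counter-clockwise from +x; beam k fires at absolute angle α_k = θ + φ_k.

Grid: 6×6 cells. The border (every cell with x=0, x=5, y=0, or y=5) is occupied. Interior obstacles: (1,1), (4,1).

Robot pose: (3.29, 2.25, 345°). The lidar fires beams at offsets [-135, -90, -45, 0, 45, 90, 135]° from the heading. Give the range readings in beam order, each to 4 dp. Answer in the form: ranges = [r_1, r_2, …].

ranges = [1.4896, 1.2941, 1.4200, 0.9659, 1.9745, 2.8470, 3.1754]

beam 1: φ=-135°, α=210°
  cosα=-0.8660 sinα=-0.5000 | (3,2) | tMaxX 0.3349 tMaxY 0.5000 | tΔX 1.1547 tΔY 2.0000
    t=0.3349 [x] (2,2)
    t=0.5000 [y] (2,1)
    t=1.4896 [x] (1,1) — stop
  → r_1 = 1.4896
beam 2: φ=-90°, α=255°
  cosα=-0.2588 sinα=-0.9659 | (3,2) | tMaxX 1.1205 tMaxY 0.2588 | tΔX 3.8637 tΔY 1.0353
    t=0.2588 [y] (3,1)
    t=1.1205 [x] (2,1)
    t=1.2941 [y] (2,0) — stop
  → r_2 = 1.2941
beam 3: φ=-45°, α=300°
  cosα=0.5000 sinα=-0.8660 | (3,2) | tMaxX 1.4200 tMaxY 0.2887 | tΔX 2.0000 tΔY 1.1547
    t=0.2887 [y] (3,1)
    t=1.4200 [x] (4,1) — stop
  → r_3 = 1.4200
beam 4: φ=0°, α=345°
  cosα=0.9659 sinα=-0.2588 | (3,2) | tMaxX 0.7350 tMaxY 0.9659 | tΔX 1.0353 tΔY 3.8637
    t=0.7350 [x] (4,2)
    t=0.9659 [y] (4,1) — stop
  → r_4 = 0.9659
beam 5: φ=45°, α=30°
  cosα=0.8660 sinα=0.5000 | (3,2) | tMaxX 0.8198 tMaxY 1.5000 | tΔX 1.1547 tΔY 2.0000
    t=0.8198 [x] (4,2)
    t=1.5000 [y] (4,3)
    t=1.9745 [x] (5,3) — stop
  → r_5 = 1.9745
beam 6: φ=90°, α=75°
  cosα=0.2588 sinα=0.9659 | (3,2) | tMaxX 2.7432 tMaxY 0.7765 | tΔX 3.8637 tΔY 1.0353
    t=0.7765 [y] (3,3)
    t=1.8117 [y] (3,4)
    t=2.7432 [x] (4,4)
    t=2.8470 [y] (4,5) — stop
  → r_6 = 2.8470
beam 7: φ=135°, α=120°
  cosα=-0.5000 sinα=0.8660 | (3,2) | tMaxX 0.5800 tMaxY 0.8660 | tΔX 2.0000 tΔY 1.1547
    t=0.5800 [x] (2,2)
    t=0.8660 [y] (2,3)
    t=2.0207 [y] (2,4)
    t=2.5800 [x] (1,4)
    t=3.1754 [y] (1,5) — stop
  → r_7 = 3.1754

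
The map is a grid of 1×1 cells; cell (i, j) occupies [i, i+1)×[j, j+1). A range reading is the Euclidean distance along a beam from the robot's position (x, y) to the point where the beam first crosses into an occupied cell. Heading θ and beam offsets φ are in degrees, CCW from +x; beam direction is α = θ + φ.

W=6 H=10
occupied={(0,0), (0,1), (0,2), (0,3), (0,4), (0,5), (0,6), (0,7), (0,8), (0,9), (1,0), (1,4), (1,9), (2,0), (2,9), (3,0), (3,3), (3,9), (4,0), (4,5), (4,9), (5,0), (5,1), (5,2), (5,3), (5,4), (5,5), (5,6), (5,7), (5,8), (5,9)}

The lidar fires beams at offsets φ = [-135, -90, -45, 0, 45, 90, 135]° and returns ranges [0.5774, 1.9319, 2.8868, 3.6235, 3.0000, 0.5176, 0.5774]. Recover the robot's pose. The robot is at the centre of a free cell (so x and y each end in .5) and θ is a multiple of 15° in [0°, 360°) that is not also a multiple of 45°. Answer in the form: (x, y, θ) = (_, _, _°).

(x, y, θ) = (4.5, 6.5, 165°)

The pose lattice has 29·16 = 464 candidates. Test each by forward raycasting.
  (2.5, 4.5, 330°): beam 1 = 0.5176 ≠ 0.5774 ✗
  (4.5, 2.5, 150°): beam 1 = 0.5176 ≠ 0.5774 ✗
  (4.5, 7.5, 255°): beam 1 = 1.7321 ≠ 0.5774 ✗
  (1.5, 8.5, 255°): beam 2 = 0.5176 ≠ 1.9319 ✗
  …
  (4.5, 6.5, 165°): r_1=0.5774, r_2=1.9319, r_3=2.8868, r_4=3.6235, r_5=3.0000, r_6=0.5176, r_7=0.5774 — all match ✓
Unique over the lattice → pose = (4.5, 6.5, 165°).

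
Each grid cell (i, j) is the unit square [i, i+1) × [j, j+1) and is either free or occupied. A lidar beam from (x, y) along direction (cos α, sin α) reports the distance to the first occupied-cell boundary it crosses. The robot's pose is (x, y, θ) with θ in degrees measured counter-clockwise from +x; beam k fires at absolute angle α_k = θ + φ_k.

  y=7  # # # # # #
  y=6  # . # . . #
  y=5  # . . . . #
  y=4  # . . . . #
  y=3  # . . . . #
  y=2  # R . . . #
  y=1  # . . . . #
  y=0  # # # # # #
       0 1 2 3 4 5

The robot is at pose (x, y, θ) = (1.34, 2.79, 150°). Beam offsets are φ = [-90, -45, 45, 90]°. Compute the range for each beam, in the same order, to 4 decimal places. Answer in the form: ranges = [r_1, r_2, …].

beam 1: φ=-90°, α=60°
  cosα=0.5000 sinα=0.8660 | (1,2) | tMaxX 1.3200 tMaxY 0.2425 | tΔX 2.0000 tΔY 1.1547
    t=0.2425 [y] (1,3)
    t=1.3200 [x] (2,3)
    t=1.3972 [y] (2,4)
    t=2.5519 [y] (2,5)
    t=3.3200 [x] (3,5)
    t=3.7066 [y] (3,6)
    t=4.8613 [y] (3,7) — stop
  → r_1 = 4.8613
beam 2: φ=-45°, α=105°
  cosα=-0.2588 sinα=0.9659 | (1,2) | tMaxX 1.3137 tMaxY 0.2174 | tΔX 3.8637 tΔY 1.0353
    t=0.2174 [y] (1,3)
    t=1.2527 [y] (1,4)
    t=1.3137 [x] (0,4) — stop
  → r_2 = 1.3137
beam 3: φ=45°, α=195°
  cosα=-0.9659 sinα=-0.2588 | (1,2) | tMaxX 0.3520 tMaxY 3.0523 | tΔX 1.0353 tΔY 3.8637
    t=0.3520 [x] (0,2) — stop
  → r_3 = 0.3520
beam 4: φ=90°, α=240°
  cosα=-0.5000 sinα=-0.8660 | (1,2) | tMaxX 0.6800 tMaxY 0.9122 | tΔX 2.0000 tΔY 1.1547
    t=0.6800 [x] (0,2) — stop
  → r_4 = 0.6800

ranges = [4.8613, 1.3137, 0.3520, 0.6800]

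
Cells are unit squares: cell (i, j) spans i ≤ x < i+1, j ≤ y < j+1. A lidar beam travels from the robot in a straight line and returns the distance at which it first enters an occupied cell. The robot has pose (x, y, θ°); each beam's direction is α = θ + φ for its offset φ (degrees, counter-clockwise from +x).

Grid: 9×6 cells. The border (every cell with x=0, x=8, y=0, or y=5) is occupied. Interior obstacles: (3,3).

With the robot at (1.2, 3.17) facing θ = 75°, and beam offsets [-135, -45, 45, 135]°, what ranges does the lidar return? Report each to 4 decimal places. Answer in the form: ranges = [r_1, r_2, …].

beam 1: φ=-135°, α=300°
  direction (0.5000, -0.8660); cell (1,3); t to first gridline: x 1.6000, y 0.1963 (then +2.0000 / +1.1547)
    (1,2) via y @ 0.1963
    (1,1) via y @ 1.3510
    (2,1) via x @ 1.6000
    (2,0) via y @ 2.5057  # hit
  → r_1 = 2.5057
beam 2: φ=-45°, α=30°
  direction (0.8660, 0.5000); cell (1,3); t to first gridline: x 0.9238, y 1.6600 (then +1.1547 / +2.0000)
    (2,3) via x @ 0.9238
    (2,4) via y @ 1.6600
    (3,4) via x @ 2.0785
    (4,4) via x @ 3.2332
    (4,5) via y @ 3.6600  # hit
  → r_2 = 3.6600
beam 3: φ=45°, α=120°
  direction (-0.5000, 0.8660); cell (1,3); t to first gridline: x 0.4000, y 0.9584 (then +2.0000 / +1.1547)
    (0,3) via x @ 0.4000  # hit
  → r_3 = 0.4000
beam 4: φ=135°, α=210°
  direction (-0.8660, -0.5000); cell (1,3); t to first gridline: x 0.2309, y 0.3400 (then +1.1547 / +2.0000)
    (0,3) via x @ 0.2309  # hit
  → r_4 = 0.2309

ranges = [2.5057, 3.6600, 0.4000, 0.2309]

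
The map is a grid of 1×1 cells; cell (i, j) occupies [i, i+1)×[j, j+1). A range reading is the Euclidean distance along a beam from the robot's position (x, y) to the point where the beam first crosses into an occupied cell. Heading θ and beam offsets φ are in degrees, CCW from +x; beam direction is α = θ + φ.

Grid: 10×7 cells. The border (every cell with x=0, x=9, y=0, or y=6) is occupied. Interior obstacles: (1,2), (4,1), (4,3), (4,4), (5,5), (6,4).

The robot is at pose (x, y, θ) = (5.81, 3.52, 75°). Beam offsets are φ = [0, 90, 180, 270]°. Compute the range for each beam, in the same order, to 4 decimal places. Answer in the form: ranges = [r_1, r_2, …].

ranges = [0.7341, 0.8386, 2.6089, 3.3025]

beam 1: φ=0°, α=75°
  cosα=0.2588 sinα=0.9659 | (5,3) | tMaxX 0.7341 tMaxY 0.4969 | tΔX 3.8637 tΔY 1.0353
    t=0.4969 [y] (5,4)
    t=0.7341 [x] (6,4) — stop
  → r_1 = 0.7341
beam 2: φ=90°, α=165°
  cosα=-0.9659 sinα=0.2588 | (5,3) | tMaxX 0.8386 tMaxY 1.8546 | tΔX 1.0353 tΔY 3.8637
    t=0.8386 [x] (4,3) — stop
  → r_2 = 0.8386
beam 3: φ=180°, α=255°
  cosα=-0.2588 sinα=-0.9659 | (5,3) | tMaxX 3.1296 tMaxY 0.5383 | tΔX 3.8637 tΔY 1.0353
    t=0.5383 [y] (5,2)
    t=1.5736 [y] (5,1)
    t=2.6089 [y] (5,0) — stop
  → r_3 = 2.6089
beam 4: φ=270°, α=345°
  cosα=0.9659 sinα=-0.2588 | (5,3) | tMaxX 0.1967 tMaxY 2.0091 | tΔX 1.0353 tΔY 3.8637
    t=0.1967 [x] (6,3)
    t=1.2320 [x] (7,3)
    t=2.0091 [y] (7,2)
    t=2.2673 [x] (8,2)
    t=3.3025 [x] (9,2) — stop
  → r_4 = 3.3025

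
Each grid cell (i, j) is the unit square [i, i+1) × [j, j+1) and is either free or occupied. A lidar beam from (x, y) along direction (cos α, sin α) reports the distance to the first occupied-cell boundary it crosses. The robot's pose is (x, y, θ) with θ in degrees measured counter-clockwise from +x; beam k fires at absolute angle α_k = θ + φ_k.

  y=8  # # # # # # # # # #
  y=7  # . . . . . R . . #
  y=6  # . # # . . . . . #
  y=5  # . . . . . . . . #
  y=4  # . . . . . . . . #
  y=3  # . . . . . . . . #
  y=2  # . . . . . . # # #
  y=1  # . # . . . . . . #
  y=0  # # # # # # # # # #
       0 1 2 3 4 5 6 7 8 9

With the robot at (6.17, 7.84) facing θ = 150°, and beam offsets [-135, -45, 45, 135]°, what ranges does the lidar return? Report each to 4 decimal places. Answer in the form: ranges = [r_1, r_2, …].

ranges = [0.6182, 0.1656, 3.2455, 5.0107]

beam 1: φ=-135°, α=15°
  direction (0.9659, 0.2588); cell (6,7); t to first gridline: x 0.8593, y 0.6182 (then +1.0353 / +3.8637)
    (6,8) via y @ 0.6182  # hit
  → r_1 = 0.6182
beam 2: φ=-45°, α=105°
  direction (-0.2588, 0.9659); cell (6,7); t to first gridline: x 0.6568, y 0.1656 (then +3.8637 / +1.0353)
    (6,8) via y @ 0.1656  # hit
  → r_2 = 0.1656
beam 3: φ=45°, α=195°
  direction (-0.9659, -0.2588); cell (6,7); t to first gridline: x 0.1760, y 3.2455 (then +1.0353 / +3.8637)
    (5,7) via x @ 0.1760
    (4,7) via x @ 1.2113
    (3,7) via x @ 2.2465
    (3,6) via y @ 3.2455  # hit
  → r_3 = 3.2455
beam 4: φ=135°, α=285°
  direction (0.2588, -0.9659); cell (6,7); t to first gridline: x 3.2069, y 0.8696 (then +3.8637 / +1.0353)
    (6,6) via y @ 0.8696
    (6,5) via y @ 1.9049
    (6,4) via y @ 2.9402
    (7,4) via x @ 3.2069
    (7,3) via y @ 3.9755
    (7,2) via y @ 5.0107  # hit
  → r_4 = 5.0107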